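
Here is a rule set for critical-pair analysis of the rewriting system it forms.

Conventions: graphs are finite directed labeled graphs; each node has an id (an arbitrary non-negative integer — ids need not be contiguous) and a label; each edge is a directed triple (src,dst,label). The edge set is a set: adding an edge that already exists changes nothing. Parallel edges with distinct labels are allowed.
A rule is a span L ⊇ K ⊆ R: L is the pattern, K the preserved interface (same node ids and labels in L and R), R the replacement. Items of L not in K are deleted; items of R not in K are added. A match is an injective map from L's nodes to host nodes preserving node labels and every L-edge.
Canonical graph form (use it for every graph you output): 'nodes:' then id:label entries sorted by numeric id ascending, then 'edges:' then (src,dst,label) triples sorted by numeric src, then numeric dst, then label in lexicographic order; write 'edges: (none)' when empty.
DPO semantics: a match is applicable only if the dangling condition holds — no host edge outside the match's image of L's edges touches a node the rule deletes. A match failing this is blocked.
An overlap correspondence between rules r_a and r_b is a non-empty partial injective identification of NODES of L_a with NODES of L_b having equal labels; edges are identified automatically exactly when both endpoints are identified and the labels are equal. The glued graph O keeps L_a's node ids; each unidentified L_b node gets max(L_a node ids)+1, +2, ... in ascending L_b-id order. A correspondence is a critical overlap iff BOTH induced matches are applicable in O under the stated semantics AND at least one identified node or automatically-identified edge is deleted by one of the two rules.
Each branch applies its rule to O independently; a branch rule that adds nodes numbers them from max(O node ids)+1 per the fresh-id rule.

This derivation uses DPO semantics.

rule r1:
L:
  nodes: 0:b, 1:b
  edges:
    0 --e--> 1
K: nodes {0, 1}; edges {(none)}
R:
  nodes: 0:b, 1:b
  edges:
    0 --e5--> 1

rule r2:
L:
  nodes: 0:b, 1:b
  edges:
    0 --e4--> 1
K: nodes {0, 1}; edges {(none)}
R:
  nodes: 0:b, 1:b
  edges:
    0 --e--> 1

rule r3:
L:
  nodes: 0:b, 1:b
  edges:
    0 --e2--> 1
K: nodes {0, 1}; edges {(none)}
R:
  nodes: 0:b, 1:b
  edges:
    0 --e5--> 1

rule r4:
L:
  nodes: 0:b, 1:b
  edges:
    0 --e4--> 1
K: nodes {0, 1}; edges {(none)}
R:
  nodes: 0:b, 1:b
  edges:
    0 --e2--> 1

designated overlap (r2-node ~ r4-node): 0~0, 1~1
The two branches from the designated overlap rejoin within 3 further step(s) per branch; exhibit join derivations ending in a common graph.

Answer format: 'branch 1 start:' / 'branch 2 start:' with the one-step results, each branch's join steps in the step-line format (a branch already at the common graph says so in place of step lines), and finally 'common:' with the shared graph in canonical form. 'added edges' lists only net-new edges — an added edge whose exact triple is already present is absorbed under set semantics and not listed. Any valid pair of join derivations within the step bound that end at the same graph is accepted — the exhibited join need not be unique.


branch 1 start:
nodes: 0:b, 1:b
edges: (0,1,e)
branch 2 start:
nodes: 0:b, 1:b
edges: (0,1,e2)
branch 1 step 1: rule r1; match: 0->0, 1->1; deleted nodes (none); deleted edges (0,1,e); added nodes (none); added edges (0,1,e5); result: nodes: 0:b, 1:b edges: (0,1,e5)
branch 2 step 1: rule r3; match: 0->0, 1->1; deleted nodes (none); deleted edges (0,1,e2); added nodes (none); added edges (0,1,e5); result: nodes: 0:b, 1:b edges: (0,1,e5)
common:
nodes: 0:b, 1:b
edges: (0,1,e5)


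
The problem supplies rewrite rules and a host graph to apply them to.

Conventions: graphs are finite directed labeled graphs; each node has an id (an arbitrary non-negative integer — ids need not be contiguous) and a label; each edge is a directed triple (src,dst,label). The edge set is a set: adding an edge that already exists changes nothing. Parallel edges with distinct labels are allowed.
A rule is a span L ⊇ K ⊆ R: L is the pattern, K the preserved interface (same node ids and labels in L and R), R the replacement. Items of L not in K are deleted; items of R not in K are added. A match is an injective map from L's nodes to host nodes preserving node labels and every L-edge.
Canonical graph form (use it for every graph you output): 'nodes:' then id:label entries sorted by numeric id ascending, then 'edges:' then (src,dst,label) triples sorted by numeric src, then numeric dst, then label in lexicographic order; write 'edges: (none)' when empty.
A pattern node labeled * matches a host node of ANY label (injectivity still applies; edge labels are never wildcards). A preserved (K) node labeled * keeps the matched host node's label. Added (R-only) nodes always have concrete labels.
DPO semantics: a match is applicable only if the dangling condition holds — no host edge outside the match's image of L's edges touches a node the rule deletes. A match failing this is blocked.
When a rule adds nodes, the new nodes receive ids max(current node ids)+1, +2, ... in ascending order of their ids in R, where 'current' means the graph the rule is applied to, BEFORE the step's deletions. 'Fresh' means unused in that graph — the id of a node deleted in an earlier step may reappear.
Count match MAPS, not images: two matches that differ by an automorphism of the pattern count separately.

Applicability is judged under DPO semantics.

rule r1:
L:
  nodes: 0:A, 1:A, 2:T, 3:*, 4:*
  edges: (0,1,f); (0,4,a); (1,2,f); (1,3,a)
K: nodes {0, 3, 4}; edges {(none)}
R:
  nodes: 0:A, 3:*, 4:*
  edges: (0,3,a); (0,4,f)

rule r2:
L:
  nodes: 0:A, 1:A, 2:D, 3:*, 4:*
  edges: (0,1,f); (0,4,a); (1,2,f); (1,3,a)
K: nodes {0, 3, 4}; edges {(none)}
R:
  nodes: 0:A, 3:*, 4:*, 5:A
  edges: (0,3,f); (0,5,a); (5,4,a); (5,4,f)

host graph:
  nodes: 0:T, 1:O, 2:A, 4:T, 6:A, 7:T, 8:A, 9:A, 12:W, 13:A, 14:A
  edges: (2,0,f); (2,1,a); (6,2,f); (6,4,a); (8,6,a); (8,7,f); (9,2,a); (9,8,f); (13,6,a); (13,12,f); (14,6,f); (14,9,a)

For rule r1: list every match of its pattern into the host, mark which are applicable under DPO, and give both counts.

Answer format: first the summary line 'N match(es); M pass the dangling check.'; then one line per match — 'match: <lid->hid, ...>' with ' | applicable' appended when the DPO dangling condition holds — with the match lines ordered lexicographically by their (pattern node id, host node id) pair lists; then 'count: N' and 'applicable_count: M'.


2 match(es); 1 pass the dangling check.
match: 0->6, 1->2, 2->0, 3->1, 4->4
match: 0->9, 1->8, 2->7, 3->6, 4->2 | applicable
count: 2
applicable_count: 1


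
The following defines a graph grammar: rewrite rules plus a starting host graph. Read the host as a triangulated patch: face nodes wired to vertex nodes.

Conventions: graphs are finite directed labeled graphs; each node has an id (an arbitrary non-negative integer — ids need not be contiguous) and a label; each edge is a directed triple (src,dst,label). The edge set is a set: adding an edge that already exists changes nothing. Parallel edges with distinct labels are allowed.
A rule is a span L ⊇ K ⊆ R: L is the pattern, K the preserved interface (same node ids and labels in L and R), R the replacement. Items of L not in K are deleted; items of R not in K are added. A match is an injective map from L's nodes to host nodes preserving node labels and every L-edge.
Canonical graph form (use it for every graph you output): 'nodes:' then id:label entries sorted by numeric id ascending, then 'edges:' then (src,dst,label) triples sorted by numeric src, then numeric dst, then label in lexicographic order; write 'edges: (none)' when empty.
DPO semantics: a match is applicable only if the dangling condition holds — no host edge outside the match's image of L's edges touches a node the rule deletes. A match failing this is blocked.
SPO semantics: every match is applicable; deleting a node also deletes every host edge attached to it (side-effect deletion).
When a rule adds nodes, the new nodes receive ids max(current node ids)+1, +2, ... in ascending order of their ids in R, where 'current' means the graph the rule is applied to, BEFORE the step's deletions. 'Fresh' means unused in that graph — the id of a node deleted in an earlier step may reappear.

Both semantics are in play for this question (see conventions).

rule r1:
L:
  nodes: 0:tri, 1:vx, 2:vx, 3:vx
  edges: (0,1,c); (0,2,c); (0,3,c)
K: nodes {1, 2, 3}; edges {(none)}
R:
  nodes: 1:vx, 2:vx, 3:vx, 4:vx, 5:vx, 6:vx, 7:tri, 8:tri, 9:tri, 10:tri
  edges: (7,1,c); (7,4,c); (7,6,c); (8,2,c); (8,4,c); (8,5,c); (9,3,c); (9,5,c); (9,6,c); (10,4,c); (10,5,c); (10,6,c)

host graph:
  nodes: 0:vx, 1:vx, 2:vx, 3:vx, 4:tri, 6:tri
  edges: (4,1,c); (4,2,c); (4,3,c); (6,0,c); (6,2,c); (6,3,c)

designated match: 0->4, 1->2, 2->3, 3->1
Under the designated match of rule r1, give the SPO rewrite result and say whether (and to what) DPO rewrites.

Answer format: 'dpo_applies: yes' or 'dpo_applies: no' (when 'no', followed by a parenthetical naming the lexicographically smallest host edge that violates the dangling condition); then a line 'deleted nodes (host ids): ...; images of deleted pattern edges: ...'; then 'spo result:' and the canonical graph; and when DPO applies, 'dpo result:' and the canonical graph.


dpo_applies: yes
deleted nodes (host ids): 4; images of deleted pattern edges: (4,1,c); (4,2,c); (4,3,c)
spo result:
nodes: 0:vx, 1:vx, 2:vx, 3:vx, 6:tri, 7:vx, 8:vx, 9:vx, 10:tri, 11:tri, 12:tri, 13:tri
edges: (6,0,c); (6,2,c); (6,3,c); (10,2,c); (10,7,c); (10,9,c); (11,3,c); (11,7,c); (11,8,c); (12,1,c); (12,8,c); (12,9,c); (13,7,c); (13,8,c); (13,9,c)
dpo result:
nodes: 0:vx, 1:vx, 2:vx, 3:vx, 6:tri, 7:vx, 8:vx, 9:vx, 10:tri, 11:tri, 12:tri, 13:tri
edges: (6,0,c); (6,2,c); (6,3,c); (10,2,c); (10,7,c); (10,9,c); (11,3,c); (11,7,c); (11,8,c); (12,1,c); (12,8,c); (12,9,c); (13,7,c); (13,8,c); (13,9,c)


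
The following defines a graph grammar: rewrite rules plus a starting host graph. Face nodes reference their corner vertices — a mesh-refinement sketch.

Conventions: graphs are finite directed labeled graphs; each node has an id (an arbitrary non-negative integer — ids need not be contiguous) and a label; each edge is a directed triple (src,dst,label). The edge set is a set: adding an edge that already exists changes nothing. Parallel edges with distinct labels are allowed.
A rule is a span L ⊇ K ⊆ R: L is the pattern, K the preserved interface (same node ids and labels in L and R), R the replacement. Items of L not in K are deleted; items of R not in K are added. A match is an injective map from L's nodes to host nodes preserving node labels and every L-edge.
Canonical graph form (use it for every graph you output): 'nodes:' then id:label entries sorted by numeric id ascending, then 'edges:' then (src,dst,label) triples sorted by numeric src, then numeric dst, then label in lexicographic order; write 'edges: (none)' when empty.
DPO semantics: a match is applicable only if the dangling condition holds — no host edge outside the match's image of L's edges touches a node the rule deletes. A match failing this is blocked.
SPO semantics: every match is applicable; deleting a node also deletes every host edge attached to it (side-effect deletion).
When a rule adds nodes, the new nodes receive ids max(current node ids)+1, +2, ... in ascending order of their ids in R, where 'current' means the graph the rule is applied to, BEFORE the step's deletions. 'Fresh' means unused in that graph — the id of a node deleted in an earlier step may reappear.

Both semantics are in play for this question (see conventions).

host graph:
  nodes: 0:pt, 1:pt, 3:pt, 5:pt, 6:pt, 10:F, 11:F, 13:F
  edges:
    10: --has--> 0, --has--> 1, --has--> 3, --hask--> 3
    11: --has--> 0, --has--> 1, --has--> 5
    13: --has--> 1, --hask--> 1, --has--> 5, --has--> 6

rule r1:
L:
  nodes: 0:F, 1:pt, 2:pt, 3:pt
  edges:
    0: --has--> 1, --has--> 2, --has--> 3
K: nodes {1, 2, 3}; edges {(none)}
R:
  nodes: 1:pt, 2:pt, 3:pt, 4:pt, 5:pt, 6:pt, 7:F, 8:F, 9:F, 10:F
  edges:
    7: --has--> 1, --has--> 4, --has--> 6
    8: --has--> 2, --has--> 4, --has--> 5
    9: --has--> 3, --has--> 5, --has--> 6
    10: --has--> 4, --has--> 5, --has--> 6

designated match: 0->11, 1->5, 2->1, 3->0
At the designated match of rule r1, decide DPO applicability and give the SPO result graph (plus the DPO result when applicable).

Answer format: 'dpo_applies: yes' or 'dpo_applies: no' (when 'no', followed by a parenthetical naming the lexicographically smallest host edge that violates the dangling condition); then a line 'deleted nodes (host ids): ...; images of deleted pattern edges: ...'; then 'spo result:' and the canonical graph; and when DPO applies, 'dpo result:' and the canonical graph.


dpo_applies: yes
deleted nodes (host ids): 11; images of deleted pattern edges: (11,0,has); (11,1,has); (11,5,has)
spo result:
nodes: 0:pt, 1:pt, 3:pt, 5:pt, 6:pt, 10:F, 13:F, 14:pt, 15:pt, 16:pt, 17:F, 18:F, 19:F, 20:F
edges: (10,0,has); (10,1,has); (10,3,has); (10,3,hask); (13,1,has); (13,1,hask); (13,5,has); (13,6,has); (17,5,has); (17,14,has); (17,16,has); (18,1,has); (18,14,has); (18,15,has); (19,0,has); (19,15,has); (19,16,has); (20,14,has); (20,15,has); (20,16,has)
dpo result:
nodes: 0:pt, 1:pt, 3:pt, 5:pt, 6:pt, 10:F, 13:F, 14:pt, 15:pt, 16:pt, 17:F, 18:F, 19:F, 20:F
edges: (10,0,has); (10,1,has); (10,3,has); (10,3,hask); (13,1,has); (13,1,hask); (13,5,has); (13,6,has); (17,5,has); (17,14,has); (17,16,has); (18,1,has); (18,14,has); (18,15,has); (19,0,has); (19,15,has); (19,16,has); (20,14,has); (20,15,has); (20,16,has)


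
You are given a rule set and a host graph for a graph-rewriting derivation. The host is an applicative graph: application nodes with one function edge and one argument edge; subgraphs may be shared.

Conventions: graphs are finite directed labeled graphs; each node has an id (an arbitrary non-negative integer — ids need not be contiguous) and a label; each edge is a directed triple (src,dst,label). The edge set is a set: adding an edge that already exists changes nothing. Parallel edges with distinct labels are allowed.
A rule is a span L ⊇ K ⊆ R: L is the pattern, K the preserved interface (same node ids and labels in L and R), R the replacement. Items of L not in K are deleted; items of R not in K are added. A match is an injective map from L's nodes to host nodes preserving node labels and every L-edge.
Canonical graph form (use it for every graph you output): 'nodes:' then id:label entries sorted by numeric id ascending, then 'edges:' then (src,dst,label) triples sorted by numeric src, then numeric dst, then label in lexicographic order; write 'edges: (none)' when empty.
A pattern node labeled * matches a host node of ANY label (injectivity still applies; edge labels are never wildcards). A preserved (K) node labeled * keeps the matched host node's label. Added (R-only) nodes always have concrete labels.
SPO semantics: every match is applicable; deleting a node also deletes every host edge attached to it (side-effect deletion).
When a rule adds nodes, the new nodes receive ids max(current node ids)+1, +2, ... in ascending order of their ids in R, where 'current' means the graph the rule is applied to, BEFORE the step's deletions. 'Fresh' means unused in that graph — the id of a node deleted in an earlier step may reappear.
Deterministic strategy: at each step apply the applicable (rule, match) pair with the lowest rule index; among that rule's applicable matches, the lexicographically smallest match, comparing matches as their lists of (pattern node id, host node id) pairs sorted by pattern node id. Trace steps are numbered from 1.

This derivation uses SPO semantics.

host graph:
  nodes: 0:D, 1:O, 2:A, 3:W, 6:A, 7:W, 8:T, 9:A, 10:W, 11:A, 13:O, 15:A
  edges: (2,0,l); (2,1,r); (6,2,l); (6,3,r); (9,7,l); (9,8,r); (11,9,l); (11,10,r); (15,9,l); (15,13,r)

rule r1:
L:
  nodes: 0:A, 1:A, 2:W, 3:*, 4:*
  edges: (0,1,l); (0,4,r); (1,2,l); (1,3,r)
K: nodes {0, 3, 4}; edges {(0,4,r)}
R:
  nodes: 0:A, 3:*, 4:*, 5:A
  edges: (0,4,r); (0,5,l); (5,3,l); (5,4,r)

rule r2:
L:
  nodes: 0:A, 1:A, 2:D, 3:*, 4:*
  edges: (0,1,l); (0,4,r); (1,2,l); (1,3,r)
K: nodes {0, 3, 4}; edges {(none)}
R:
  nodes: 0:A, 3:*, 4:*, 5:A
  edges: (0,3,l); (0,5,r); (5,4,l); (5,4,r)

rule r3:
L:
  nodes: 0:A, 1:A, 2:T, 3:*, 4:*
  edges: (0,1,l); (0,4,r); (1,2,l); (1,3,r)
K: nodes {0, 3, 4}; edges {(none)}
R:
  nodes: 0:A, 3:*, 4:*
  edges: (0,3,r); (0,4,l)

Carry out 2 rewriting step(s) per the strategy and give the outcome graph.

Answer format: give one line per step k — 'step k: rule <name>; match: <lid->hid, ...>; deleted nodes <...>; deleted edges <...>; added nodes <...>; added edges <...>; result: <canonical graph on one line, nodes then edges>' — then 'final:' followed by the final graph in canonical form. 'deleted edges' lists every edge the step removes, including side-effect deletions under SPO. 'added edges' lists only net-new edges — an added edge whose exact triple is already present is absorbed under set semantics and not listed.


step 1: rule r1; match: 0->11, 1->9, 2->7, 3->8, 4->10; deleted nodes 7, 9; deleted edges (9,7,l); (9,8,r); (11,9,l); (15,9,l); added nodes 16; added edges (11,16,l); (16,8,l); (16,10,r); result: nodes: 0:D, 1:O, 2:A, 3:W, 6:A, 8:T, 10:W, 11:A, 13:O, 15:A, 16:A edges: (2,0,l); (2,1,r); (6,2,l); (6,3,r); (11,10,r); (11,16,l); (15,13,r); (16,8,l); (16,10,r)
step 2: rule r2; match: 0->6, 1->2, 2->0, 3->1, 4->3; deleted nodes 0, 2; deleted edges (2,0,l); (2,1,r); (6,2,l); (6,3,r); added nodes 17; added edges (6,1,l); (6,17,r); (17,3,l); (17,3,r); result: nodes: 1:O, 3:W, 6:A, 8:T, 10:W, 11:A, 13:O, 15:A, 16:A, 17:A edges: (6,1,l); (6,17,r); (11,10,r); (11,16,l); (15,13,r); (16,8,l); (16,10,r); (17,3,l); (17,3,r)
final:
nodes: 1:O, 3:W, 6:A, 8:T, 10:W, 11:A, 13:O, 15:A, 16:A, 17:A
edges: (6,1,l); (6,17,r); (11,10,r); (11,16,l); (15,13,r); (16,8,l); (16,10,r); (17,3,l); (17,3,r)


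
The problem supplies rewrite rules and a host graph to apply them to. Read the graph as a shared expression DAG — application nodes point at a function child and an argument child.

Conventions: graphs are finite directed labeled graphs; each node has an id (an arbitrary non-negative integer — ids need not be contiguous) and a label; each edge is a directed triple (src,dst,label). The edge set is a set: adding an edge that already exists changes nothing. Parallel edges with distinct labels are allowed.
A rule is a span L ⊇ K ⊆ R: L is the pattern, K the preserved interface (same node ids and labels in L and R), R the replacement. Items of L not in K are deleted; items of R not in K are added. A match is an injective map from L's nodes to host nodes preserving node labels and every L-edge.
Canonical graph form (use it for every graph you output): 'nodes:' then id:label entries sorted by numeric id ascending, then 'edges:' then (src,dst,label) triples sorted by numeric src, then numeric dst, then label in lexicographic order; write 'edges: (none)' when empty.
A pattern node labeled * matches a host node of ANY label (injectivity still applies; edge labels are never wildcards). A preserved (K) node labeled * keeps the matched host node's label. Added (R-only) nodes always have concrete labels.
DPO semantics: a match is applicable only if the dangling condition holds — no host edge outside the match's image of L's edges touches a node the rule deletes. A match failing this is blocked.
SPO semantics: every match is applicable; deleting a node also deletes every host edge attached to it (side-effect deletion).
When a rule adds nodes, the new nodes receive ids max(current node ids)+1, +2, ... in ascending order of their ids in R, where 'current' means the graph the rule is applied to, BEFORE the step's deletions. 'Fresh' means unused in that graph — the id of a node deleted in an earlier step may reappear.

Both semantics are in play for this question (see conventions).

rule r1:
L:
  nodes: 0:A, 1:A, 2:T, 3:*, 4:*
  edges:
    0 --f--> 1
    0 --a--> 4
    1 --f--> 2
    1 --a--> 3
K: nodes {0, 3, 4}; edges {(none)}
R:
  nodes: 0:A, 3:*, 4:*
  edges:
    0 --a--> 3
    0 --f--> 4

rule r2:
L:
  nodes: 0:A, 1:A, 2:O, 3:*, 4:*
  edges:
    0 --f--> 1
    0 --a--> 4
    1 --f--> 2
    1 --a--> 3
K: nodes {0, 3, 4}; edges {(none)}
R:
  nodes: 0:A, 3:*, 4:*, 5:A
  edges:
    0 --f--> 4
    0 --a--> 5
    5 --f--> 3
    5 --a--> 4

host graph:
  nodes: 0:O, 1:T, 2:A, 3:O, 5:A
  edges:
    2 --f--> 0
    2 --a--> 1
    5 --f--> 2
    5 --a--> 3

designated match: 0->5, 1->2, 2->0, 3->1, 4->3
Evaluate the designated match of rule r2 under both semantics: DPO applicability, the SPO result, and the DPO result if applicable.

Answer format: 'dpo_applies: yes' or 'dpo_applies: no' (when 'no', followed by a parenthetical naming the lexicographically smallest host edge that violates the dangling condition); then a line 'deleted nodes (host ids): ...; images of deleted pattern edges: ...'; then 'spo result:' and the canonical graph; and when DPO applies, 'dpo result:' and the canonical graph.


dpo_applies: yes
deleted nodes (host ids): 0, 2; images of deleted pattern edges: (2,0,f); (2,1,a); (5,2,f); (5,3,a)
spo result:
nodes: 1:T, 3:O, 5:A, 6:A
edges: (5,3,f); (5,6,a); (6,1,f); (6,3,a)
dpo result:
nodes: 1:T, 3:O, 5:A, 6:A
edges: (5,3,f); (5,6,a); (6,1,f); (6,3,a)


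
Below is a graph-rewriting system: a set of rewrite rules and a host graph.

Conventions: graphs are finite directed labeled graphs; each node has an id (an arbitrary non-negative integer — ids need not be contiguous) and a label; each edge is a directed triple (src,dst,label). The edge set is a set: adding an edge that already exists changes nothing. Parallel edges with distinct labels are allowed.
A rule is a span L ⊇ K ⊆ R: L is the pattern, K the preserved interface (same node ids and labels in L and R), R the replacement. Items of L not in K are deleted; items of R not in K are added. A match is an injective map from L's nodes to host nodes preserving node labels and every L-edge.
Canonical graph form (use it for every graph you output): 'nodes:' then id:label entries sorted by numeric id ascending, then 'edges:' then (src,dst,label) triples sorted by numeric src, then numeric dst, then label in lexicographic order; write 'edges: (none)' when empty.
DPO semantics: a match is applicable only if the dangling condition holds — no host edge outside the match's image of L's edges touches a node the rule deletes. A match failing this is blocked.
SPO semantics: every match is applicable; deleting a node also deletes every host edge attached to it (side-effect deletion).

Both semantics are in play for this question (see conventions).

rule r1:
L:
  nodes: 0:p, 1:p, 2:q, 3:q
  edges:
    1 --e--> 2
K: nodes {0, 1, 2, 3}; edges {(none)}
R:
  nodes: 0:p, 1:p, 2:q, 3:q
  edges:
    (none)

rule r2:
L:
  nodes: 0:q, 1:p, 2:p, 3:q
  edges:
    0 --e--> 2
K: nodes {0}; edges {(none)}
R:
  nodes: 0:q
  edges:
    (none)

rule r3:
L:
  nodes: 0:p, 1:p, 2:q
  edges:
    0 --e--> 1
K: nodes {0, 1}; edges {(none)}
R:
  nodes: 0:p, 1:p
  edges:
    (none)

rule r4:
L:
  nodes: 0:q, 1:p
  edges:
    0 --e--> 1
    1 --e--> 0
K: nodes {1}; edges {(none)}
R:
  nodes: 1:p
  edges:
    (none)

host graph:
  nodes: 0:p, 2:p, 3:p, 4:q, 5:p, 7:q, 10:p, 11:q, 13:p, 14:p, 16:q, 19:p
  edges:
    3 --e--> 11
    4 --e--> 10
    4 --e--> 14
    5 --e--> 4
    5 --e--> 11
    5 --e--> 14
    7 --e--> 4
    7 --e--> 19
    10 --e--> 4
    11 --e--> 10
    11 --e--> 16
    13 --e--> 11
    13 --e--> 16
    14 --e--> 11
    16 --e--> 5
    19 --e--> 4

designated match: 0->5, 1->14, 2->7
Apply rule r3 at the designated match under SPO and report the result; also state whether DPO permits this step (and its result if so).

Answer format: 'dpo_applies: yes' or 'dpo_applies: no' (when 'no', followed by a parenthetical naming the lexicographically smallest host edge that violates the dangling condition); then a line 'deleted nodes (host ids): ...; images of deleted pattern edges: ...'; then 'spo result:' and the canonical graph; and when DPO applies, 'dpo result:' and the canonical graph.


dpo_applies: no
(the rule deletes node 7, which keeps host edge (7,4,e) outside the match image — the dangling condition fails, DPO blocks; SPO proceeds and side-deletes such edges)
deleted nodes (host ids): 7; images of deleted pattern edges: (5,14,e)
spo result:
nodes: 0:p, 2:p, 3:p, 4:q, 5:p, 10:p, 11:q, 13:p, 14:p, 16:q, 19:p
edges: (3,11,e); (4,10,e); (4,14,e); (5,4,e); (5,11,e); (10,4,e); (11,10,e); (11,16,e); (13,11,e); (13,16,e); (14,11,e); (16,5,e); (19,4,e)


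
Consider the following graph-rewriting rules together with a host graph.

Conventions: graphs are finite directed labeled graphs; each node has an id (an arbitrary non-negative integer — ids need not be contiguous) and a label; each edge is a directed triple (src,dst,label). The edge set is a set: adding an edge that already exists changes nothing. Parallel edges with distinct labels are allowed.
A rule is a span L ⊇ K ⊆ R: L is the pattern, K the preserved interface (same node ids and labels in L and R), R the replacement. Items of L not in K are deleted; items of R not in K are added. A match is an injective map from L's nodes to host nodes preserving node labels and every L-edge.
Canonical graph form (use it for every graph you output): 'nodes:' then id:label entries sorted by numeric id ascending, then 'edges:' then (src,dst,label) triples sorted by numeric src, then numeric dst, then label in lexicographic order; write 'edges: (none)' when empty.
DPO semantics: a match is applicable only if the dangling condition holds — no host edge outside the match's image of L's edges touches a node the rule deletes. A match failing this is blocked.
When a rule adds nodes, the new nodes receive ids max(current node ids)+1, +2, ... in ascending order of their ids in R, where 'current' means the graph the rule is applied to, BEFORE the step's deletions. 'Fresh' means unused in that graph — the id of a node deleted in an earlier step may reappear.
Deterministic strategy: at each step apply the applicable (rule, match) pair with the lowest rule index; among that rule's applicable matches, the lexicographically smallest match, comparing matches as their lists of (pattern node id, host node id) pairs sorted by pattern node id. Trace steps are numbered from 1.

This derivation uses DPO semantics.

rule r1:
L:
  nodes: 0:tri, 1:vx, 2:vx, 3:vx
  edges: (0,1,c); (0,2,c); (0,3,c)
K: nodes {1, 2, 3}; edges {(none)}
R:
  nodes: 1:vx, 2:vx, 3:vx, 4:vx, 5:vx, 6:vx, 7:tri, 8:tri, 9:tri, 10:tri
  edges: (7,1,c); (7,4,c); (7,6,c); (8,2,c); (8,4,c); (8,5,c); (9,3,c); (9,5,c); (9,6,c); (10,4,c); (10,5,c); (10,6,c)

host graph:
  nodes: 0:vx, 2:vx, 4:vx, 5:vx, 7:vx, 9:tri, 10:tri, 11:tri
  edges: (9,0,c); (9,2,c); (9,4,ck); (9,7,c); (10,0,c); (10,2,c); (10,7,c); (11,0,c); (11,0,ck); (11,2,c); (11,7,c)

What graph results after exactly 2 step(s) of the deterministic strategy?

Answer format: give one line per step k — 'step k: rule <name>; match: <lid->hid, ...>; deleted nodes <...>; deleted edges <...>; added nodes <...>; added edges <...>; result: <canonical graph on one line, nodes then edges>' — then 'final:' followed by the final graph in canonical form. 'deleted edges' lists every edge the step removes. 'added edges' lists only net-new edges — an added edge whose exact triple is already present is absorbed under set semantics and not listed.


step 1: rule r1; match: 0->10, 1->0, 2->2, 3->7; deleted nodes 10; deleted edges (10,0,c); (10,2,c); (10,7,c); added nodes 12, 13, 14, 15, 16, 17, 18; added edges (15,0,c); (15,12,c); (15,14,c); (16,2,c); (16,12,c); (16,13,c); (17,7,c); (17,13,c); (17,14,c); (18,12,c); (18,13,c); (18,14,c); result: nodes: 0:vx, 2:vx, 4:vx, 5:vx, 7:vx, 9:tri, 11:tri, 12:vx, 13:vx, 14:vx, 15:tri, 16:tri, 17:tri, 18:tri edges: (9,0,c); (9,2,c); (9,4,ck); (9,7,c); (11,0,c); (11,0,ck); (11,2,c); (11,7,c); (15,0,c); (15,12,c); (15,14,c); (16,2,c); (16,12,c); (16,13,c); (17,7,c); (17,13,c); (17,14,c); (18,12,c); (18,13,c); (18,14,c)
step 2: rule r1; match: 0->15, 1->0, 2->12, 3->14; deleted nodes 15; deleted edges (15,0,c); (15,12,c); (15,14,c); added nodes 19, 20, 21, 22, 23, 24, 25; added edges (22,0,c); (22,19,c); (22,21,c); (23,12,c); (23,19,c); (23,20,c); (24,14,c); (24,20,c); (24,21,c); (25,19,c); (25,20,c); (25,21,c); result: nodes: 0:vx, 2:vx, 4:vx, 5:vx, 7:vx, 9:tri, 11:tri, 12:vx, 13:vx, 14:vx, 16:tri, 17:tri, 18:tri, 19:vx, 20:vx, 21:vx, 22:tri, 23:tri, 24:tri, 25:tri edges: (9,0,c); (9,2,c); (9,4,ck); (9,7,c); (11,0,c); (11,0,ck); (11,2,c); (11,7,c); (16,2,c); (16,12,c); (16,13,c); (17,7,c); (17,13,c); (17,14,c); (18,12,c); (18,13,c); (18,14,c); (22,0,c); (22,19,c); (22,21,c); (23,12,c); (23,19,c); (23,20,c); (24,14,c); (24,20,c); (24,21,c); (25,19,c); (25,20,c); (25,21,c)
final:
nodes: 0:vx, 2:vx, 4:vx, 5:vx, 7:vx, 9:tri, 11:tri, 12:vx, 13:vx, 14:vx, 16:tri, 17:tri, 18:tri, 19:vx, 20:vx, 21:vx, 22:tri, 23:tri, 24:tri, 25:tri
edges: (9,0,c); (9,2,c); (9,4,ck); (9,7,c); (11,0,c); (11,0,ck); (11,2,c); (11,7,c); (16,2,c); (16,12,c); (16,13,c); (17,7,c); (17,13,c); (17,14,c); (18,12,c); (18,13,c); (18,14,c); (22,0,c); (22,19,c); (22,21,c); (23,12,c); (23,19,c); (23,20,c); (24,14,c); (24,20,c); (24,21,c); (25,19,c); (25,20,c); (25,21,c)


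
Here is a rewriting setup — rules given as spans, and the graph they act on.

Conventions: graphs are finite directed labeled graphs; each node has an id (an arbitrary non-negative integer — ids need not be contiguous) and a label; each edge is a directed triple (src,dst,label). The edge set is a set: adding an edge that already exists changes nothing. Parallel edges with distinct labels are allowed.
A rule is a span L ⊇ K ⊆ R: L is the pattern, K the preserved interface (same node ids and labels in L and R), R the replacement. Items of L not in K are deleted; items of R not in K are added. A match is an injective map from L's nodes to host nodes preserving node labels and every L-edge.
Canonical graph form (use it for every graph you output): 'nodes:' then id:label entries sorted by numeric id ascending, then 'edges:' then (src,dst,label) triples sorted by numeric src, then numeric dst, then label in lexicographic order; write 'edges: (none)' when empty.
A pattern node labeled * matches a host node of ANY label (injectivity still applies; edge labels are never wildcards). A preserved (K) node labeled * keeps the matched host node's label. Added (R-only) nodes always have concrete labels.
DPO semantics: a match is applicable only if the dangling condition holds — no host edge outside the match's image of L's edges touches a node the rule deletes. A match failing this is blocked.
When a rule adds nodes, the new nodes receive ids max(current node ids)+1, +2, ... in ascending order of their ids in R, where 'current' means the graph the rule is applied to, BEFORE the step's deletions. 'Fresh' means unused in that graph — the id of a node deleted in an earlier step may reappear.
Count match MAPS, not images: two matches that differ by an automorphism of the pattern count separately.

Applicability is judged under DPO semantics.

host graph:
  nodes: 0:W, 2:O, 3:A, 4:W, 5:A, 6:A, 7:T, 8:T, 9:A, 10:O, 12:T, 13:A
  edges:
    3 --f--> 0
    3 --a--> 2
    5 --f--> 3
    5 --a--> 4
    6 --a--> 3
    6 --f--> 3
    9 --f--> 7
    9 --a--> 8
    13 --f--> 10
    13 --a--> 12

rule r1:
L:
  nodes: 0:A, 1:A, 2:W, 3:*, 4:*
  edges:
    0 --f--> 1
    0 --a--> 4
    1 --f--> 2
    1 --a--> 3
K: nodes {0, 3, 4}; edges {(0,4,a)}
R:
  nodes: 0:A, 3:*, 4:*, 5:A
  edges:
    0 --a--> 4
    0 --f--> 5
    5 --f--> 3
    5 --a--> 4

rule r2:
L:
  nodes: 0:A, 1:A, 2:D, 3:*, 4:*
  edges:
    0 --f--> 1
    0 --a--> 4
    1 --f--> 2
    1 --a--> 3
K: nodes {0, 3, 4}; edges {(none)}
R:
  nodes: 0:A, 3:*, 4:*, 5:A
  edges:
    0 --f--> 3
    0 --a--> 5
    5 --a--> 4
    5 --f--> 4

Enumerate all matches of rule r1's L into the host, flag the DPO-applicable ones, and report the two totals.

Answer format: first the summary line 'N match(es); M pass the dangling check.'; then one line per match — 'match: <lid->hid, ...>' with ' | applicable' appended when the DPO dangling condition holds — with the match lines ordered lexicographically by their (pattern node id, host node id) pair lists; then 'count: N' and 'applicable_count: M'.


1 match(es); 0 pass the dangling check.
match: 0->5, 1->3, 2->0, 3->2, 4->4
count: 1
applicable_count: 0


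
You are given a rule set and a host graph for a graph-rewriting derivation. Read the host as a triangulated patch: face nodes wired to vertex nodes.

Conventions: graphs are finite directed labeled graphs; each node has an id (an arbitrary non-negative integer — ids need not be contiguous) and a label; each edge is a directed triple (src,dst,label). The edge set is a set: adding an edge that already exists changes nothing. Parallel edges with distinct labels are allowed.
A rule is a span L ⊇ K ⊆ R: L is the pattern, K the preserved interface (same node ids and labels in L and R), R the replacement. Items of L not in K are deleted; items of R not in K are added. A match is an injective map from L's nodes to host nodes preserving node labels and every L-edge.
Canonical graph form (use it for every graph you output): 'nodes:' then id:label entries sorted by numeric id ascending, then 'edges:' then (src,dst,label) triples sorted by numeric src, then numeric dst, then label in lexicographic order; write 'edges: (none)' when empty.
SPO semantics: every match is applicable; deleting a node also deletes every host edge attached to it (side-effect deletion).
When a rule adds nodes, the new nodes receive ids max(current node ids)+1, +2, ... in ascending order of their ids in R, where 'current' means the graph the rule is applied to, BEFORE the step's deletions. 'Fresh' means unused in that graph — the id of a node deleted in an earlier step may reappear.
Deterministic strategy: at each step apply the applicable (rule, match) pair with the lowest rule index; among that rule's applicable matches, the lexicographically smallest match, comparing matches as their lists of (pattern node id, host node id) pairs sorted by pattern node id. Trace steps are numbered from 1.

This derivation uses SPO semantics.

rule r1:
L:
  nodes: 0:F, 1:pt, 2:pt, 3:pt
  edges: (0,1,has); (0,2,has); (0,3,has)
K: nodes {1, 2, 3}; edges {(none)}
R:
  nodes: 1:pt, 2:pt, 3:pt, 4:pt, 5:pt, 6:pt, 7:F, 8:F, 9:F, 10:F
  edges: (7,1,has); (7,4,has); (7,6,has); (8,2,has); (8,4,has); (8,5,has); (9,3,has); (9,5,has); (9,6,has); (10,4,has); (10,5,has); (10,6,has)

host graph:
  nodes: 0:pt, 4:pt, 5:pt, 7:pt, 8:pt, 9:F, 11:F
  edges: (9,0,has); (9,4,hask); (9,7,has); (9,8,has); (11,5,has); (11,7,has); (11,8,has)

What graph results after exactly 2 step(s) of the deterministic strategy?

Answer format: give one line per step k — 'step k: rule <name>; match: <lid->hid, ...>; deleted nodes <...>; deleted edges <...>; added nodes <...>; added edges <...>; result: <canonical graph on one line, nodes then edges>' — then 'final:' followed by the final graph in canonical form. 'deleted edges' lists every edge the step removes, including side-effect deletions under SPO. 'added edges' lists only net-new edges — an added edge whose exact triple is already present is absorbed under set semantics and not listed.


step 1: rule r1; match: 0->9, 1->0, 2->7, 3->8; deleted nodes 9; deleted edges (9,0,has); (9,4,hask); (9,7,has); (9,8,has); added nodes 12, 13, 14, 15, 16, 17, 18; added edges (15,0,has); (15,12,has); (15,14,has); (16,7,has); (16,12,has); (16,13,has); (17,8,has); (17,13,has); (17,14,has); (18,12,has); (18,13,has); (18,14,has); result: nodes: 0:pt, 4:pt, 5:pt, 7:pt, 8:pt, 11:F, 12:pt, 13:pt, 14:pt, 15:F, 16:F, 17:F, 18:F edges: (11,5,has); (11,7,has); (11,8,has); (15,0,has); (15,12,has); (15,14,has); (16,7,has); (16,12,has); (16,13,has); (17,8,has); (17,13,has); (17,14,has); (18,12,has); (18,13,has); (18,14,has)
step 2: rule r1; match: 0->11, 1->5, 2->7, 3->8; deleted nodes 11; deleted edges (11,5,has); (11,7,has); (11,8,has); added nodes 19, 20, 21, 22, 23, 24, 25; added edges (22,5,has); (22,19,has); (22,21,has); (23,7,has); (23,19,has); (23,20,has); (24,8,has); (24,20,has); (24,21,has); (25,19,has); (25,20,has); (25,21,has); result: nodes: 0:pt, 4:pt, 5:pt, 7:pt, 8:pt, 12:pt, 13:pt, 14:pt, 15:F, 16:F, 17:F, 18:F, 19:pt, 20:pt, 21:pt, 22:F, 23:F, 24:F, 25:F edges: (15,0,has); (15,12,has); (15,14,has); (16,7,has); (16,12,has); (16,13,has); (17,8,has); (17,13,has); (17,14,has); (18,12,has); (18,13,has); (18,14,has); (22,5,has); (22,19,has); (22,21,has); (23,7,has); (23,19,has); (23,20,has); (24,8,has); (24,20,has); (24,21,has); (25,19,has); (25,20,has); (25,21,has)
final:
nodes: 0:pt, 4:pt, 5:pt, 7:pt, 8:pt, 12:pt, 13:pt, 14:pt, 15:F, 16:F, 17:F, 18:F, 19:pt, 20:pt, 21:pt, 22:F, 23:F, 24:F, 25:F
edges: (15,0,has); (15,12,has); (15,14,has); (16,7,has); (16,12,has); (16,13,has); (17,8,has); (17,13,has); (17,14,has); (18,12,has); (18,13,has); (18,14,has); (22,5,has); (22,19,has); (22,21,has); (23,7,has); (23,19,has); (23,20,has); (24,8,has); (24,20,has); (24,21,has); (25,19,has); (25,20,has); (25,21,has)


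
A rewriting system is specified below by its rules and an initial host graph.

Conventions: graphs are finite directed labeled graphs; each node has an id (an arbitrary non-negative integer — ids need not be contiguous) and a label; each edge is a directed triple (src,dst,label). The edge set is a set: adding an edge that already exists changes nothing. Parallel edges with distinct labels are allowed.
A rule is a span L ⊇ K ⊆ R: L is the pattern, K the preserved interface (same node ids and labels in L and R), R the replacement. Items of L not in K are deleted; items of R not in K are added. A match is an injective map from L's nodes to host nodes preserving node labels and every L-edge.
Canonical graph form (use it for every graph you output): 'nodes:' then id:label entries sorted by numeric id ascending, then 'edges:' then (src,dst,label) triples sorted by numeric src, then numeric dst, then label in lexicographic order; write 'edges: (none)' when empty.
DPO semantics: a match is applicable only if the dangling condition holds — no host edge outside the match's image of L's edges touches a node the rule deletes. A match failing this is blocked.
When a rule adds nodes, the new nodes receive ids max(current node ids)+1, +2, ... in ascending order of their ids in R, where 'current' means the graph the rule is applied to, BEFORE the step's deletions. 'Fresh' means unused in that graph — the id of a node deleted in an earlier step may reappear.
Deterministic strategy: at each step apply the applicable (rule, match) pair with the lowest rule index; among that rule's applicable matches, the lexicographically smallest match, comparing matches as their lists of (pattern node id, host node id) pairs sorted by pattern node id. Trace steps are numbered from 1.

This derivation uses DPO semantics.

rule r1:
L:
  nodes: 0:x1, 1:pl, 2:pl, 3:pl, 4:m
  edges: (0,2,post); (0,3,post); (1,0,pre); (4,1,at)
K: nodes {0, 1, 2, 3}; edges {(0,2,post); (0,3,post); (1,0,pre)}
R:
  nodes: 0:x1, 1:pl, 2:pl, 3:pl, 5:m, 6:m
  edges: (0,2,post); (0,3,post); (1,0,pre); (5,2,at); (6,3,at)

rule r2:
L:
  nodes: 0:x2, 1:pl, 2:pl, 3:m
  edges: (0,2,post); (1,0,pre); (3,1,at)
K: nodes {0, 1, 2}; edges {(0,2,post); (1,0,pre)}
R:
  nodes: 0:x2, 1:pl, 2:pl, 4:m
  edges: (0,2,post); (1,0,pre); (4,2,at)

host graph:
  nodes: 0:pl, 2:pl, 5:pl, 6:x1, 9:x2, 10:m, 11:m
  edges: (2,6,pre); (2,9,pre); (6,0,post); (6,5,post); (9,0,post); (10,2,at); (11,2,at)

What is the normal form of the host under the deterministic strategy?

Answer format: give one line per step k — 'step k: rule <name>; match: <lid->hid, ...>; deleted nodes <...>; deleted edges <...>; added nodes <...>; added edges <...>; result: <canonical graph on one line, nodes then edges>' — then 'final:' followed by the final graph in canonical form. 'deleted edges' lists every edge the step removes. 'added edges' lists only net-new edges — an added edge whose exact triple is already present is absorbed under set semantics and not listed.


step 1: rule r1; match: 0->6, 1->2, 2->0, 3->5, 4->10; deleted nodes 10; deleted edges (10,2,at); added nodes 12, 13; added edges (12,0,at); (13,5,at); result: nodes: 0:pl, 2:pl, 5:pl, 6:x1, 9:x2, 11:m, 12:m, 13:m edges: (2,6,pre); (2,9,pre); (6,0,post); (6,5,post); (9,0,post); (11,2,at); (12,0,at); (13,5,at)
step 2: rule r1; match: 0->6, 1->2, 2->0, 3->5, 4->11; deleted nodes 11; deleted edges (11,2,at); added nodes 14, 15; added edges (14,0,at); (15,5,at); result: nodes: 0:pl, 2:pl, 5:pl, 6:x1, 9:x2, 12:m, 13:m, 14:m, 15:m edges: (2,6,pre); (2,9,pre); (6,0,post); (6,5,post); (9,0,post); (12,0,at); (13,5,at); (14,0,at); (15,5,at)
final:
nodes: 0:pl, 2:pl, 5:pl, 6:x1, 9:x2, 12:m, 13:m, 14:m, 15:m
edges: (2,6,pre); (2,9,pre); (6,0,post); (6,5,post); (9,0,post); (12,0,at); (13,5,at); (14,0,at); (15,5,at)
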